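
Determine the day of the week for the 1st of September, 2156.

Wednesday

Doomsday rule: the anchor day for the 2100s is Sunday. For year 56: 56÷12 = 4 r 8, and 8÷4 = 2, so 4+8+2 = 14.
Sunday + 14 ≡ Sunday — that's 2156's doomsday.
In September the doomsday date is Sep 5.
Sep 1 is 4 days before Sep 5; 4 mod 7 = 4, so Sunday − 4 = Wednesday.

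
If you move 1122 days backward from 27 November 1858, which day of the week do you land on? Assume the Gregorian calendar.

Thursday

First find the weekday of Nov 27, 1858. Doomsday rule: the anchor day for the 1800s is Friday. For year 58: 58÷12 = 4 r 10, and 10÷4 = 2, so 4+10+2 = 16.
Friday + 16 ≡ Sunday — that's 1858's doomsday.
In November the doomsday date is Nov 7.
Nov 27 is 20 days after Nov 7; 20 mod 7 = 6, so Sunday + 6 = Saturday.
1122 mod 7 = 2, so 1122 days before a Saturday is Saturday − 2 = Thursday.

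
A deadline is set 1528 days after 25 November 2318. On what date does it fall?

+365 (one year) → Nov 25, 2319 (1163 left).
+366 (one year; includes Feb 29, 2320) → Nov 25, 2320 (797 left).
+365 (one year) → Nov 25, 2321 (432 left).
+365 (one year) → Nov 25, 2322 (67 left).
Nov has 30 days: +6 → Dec 1, 2322 (61 left).
Dec has 31 days: +31 → Jan 1, 2323 (30 left).
+30 → Jan 31, 2323.

January 31, 2323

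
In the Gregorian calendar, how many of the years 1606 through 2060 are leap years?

111

Multiples of 4 in [1606,2060]: 114.
Of those, multiples of 100: 4 (not leap unless ÷400).
Multiples of 400: 1.
Leap years = 114 − 4 + 1 = 111.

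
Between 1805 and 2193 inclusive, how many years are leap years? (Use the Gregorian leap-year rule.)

Multiples of 4 in [1805,2193]: 97.
Of those, multiples of 100: 3 (not leap unless ÷400).
Multiples of 400: 1.
Leap years = 97 − 3 + 1 = 95.

95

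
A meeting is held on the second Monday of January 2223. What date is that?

January 13, 2223

January 1, 2223 is a Wednesday.
The first Monday is therefore January 6 (5 days later).
The second Monday is 6 + 1×7 = January 13.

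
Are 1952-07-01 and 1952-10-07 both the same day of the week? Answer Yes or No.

From Jul 1, 1952 to Oct 7, 1952 is 98 days.
98 mod 7 = 0, so they are the same weekday.
(Jul 1, 1952 is a Tuesday; Oct 7, 1952 is a Tuesday.)

Yes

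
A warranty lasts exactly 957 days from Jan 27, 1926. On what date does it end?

September 10, 1928

+365 (one year) → Jan 27, 1927 (592 left).
+365 (one year) → Jan 27, 1928 (227 left).
Jan has 31 days: +5 → Feb 1, 1928 (222 left).
Feb has 29 days: +29 → Mar 1, 1928 (193 left).
Mar has 31 days: +31 → Apr 1, 1928 (162 left).
Apr has 30 days: +30 → May 1, 1928 (132 left).
May has 31 days: +31 → Jun 1, 1928 (101 left).
Jun has 30 days: +30 → Jul 1, 1928 (71 left).
Jul has 31 days: +31 → Aug 1, 1928 (40 left).
Aug has 31 days: +31 → Sep 1, 1928 (9 left).
+9 → Sep 10, 1928.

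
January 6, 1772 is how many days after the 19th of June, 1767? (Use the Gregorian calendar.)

1662

Jun 19, 1767 → Jun 19, 1768: 366 days (Feb 29, 1768 is in that span).
Jun 19, 1768 → Jun 19, 1769: 365 days.
Jun 19, 1769 → Jun 19, 1770: 365 days.
Jun 19, 1770 → Jun 19, 1771: 365 days.
Jun 19, 1771 → Jul 19, 1771: 30 days (June has 30).
Jul 19, 1771 → Aug 19, 1771: 31 days (July has 31).
Aug 19, 1771 → Sep 19, 1771: 31 days (August has 31).
Sep 19, 1771 → Oct 19, 1771: 30 days (September has 30).
Oct 19, 1771 → Nov 19, 1771: 31 days (October has 31).
Nov 19, 1771 → Dec 19, 1771: 30 days (November has 30).
Dec 19, 1771 → Jan 6, 1772: 18 days.
Total: 1662 days.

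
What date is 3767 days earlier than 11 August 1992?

April 19, 1982

−366 (one year; includes Feb 29, 1992) → Aug 11, 1991 (3401 left).
−365 (one year) → Aug 11, 1990 (3036 left).
−365 (one year) → Aug 11, 1989 (2671 left).
−365 (one year) → Aug 11, 1988 (2306 left).
−366 (one year; includes Feb 29, 1988) → Aug 11, 1987 (1940 left).
−365 (one year) → Aug 11, 1986 (1575 left).
−365 (one year) → Aug 11, 1985 (1210 left).
−365 (one year) → Aug 11, 1984 (845 left).
−366 (one year; includes Feb 29, 1984) → Aug 11, 1983 (479 left).
−365 (one year) → Aug 11, 1982 (114 left).
−11 → Jul 31, 1982 (end of Jul, 31 days; 103 left).
−31 → Jun 30, 1982 (end of Jun, 30 days; 72 left).
−30 → May 31, 1982 (end of May, 31 days; 42 left).
−31 → Apr 30, 1982 (end of Apr, 30 days; 11 left).
−11 → Apr 19, 1982.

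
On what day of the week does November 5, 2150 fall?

Thursday

Doomsday rule: the anchor day for the 2100s is Sunday. For year 50: 50÷12 = 4 r 2, and 2÷4 = 0, so 4+2+0 = 6.
Sunday + 6 ≡ Saturday — that's 2150's doomsday.
In November the doomsday date is Nov 7.
Nov 5 is 2 days before Nov 7; 2 mod 7 = 2, so Saturday − 2 = Thursday.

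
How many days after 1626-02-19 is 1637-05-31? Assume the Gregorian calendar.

Feb 19, 1626 → Feb 19, 1627: 365 days.
Feb 19, 1627 → Feb 19, 1628: 365 days.
Feb 19, 1628 → Feb 19, 1629: 366 days (Feb 29, 1628 is in that span).
Feb 19, 1629 → Feb 19, 1630: 365 days.
Feb 19, 1630 → Feb 19, 1631: 365 days.
Feb 19, 1631 → Feb 19, 1632: 365 days.
Feb 19, 1632 → Feb 19, 1633: 366 days (Feb 29, 1632 is in that span).
Feb 19, 1633 → Feb 19, 1634: 365 days.
Feb 19, 1634 → Feb 19, 1635: 365 days.
Feb 19, 1635 → Feb 19, 1636: 365 days.
Feb 19, 1636 → Feb 19, 1637: 366 days (Feb 29, 1636 is in that span).
Feb 19, 1637 → Mar 19, 1637: 28 days (February has 28).
Mar 19, 1637 → Apr 19, 1637: 31 days (March has 31).
Apr 19, 1637 → May 19, 1637: 30 days (April has 30).
May 19, 1637 → May 31, 1637: 12 days.
Total: 4119 days.

4119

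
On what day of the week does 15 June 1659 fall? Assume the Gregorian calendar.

Sunday

Doomsday rule: the anchor day for the 1600s is Tuesday. For year 59: 59÷12 = 4 r 11, and 11÷4 = 2, so 4+11+2 = 17.
Tuesday + 17 ≡ Friday — that's 1659's doomsday.
In June the doomsday date is Jun 6.
Jun 15 is 9 days after Jun 6; 9 mod 7 = 2, so Friday + 2 = Sunday.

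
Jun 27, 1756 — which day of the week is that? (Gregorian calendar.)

Sunday

Doomsday rule: the anchor day for the 1700s is Sunday. For year 56: 56÷12 = 4 r 8, and 8÷4 = 2, so 4+8+2 = 14.
Sunday + 14 ≡ Sunday — that's 1756's doomsday.
In June the doomsday date is Jun 6.
Jun 27 is 21 days after Jun 6; 21 mod 7 = 0, so Sunday + 0 = Sunday.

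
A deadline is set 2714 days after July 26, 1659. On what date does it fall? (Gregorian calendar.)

December 30, 1666

+366 (one year; includes Feb 29, 1660) → Jul 26, 1660 (2348 left).
+365 (one year) → Jul 26, 1661 (1983 left).
+365 (one year) → Jul 26, 1662 (1618 left).
+365 (one year) → Jul 26, 1663 (1253 left).
+366 (one year; includes Feb 29, 1664) → Jul 26, 1664 (887 left).
+365 (one year) → Jul 26, 1665 (522 left).
+365 (one year) → Jul 26, 1666 (157 left).
Jul has 31 days: +6 → Aug 1, 1666 (151 left).
Aug has 31 days: +31 → Sep 1, 1666 (120 left).
Sep has 30 days: +30 → Oct 1, 1666 (90 left).
Oct has 31 days: +31 → Nov 1, 1666 (59 left).
Nov has 30 days: +30 → Dec 1, 1666 (29 left).
+29 → Dec 30, 1666.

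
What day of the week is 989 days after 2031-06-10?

Thursday

First find the weekday of Jun 10, 2031. Doomsday rule: the anchor day for the 2000s is Tuesday. For year 31: 31÷12 = 2 r 7, and 7÷4 = 1, so 2+7+1 = 10.
Tuesday + 10 ≡ Friday — that's 2031's doomsday.
In June the doomsday date is Jun 6.
Jun 10 is 4 days after Jun 6; 4 mod 7 = 4, so Friday + 4 = Tuesday.
989 mod 7 = 2, so 989 days after a Tuesday is Tuesday + 2 = Thursday.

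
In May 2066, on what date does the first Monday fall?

May 1, 2066 is a Saturday.
The first Monday is therefore May 3 (2 days later).

May 3, 2066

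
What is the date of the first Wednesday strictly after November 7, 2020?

November 11, 2020

Nov 7, 2020 is a Saturday.
From Saturday to the next Wednesday is 4 days.
Nov 7, 2020 + 4 = Nov 11, 2020.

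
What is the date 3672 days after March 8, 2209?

March 28, 2219

+365 (one year) → Mar 8, 2210 (3307 left).
+365 (one year) → Mar 8, 2211 (2942 left).
+366 (one year; includes Feb 29, 2212) → Mar 8, 2212 (2576 left).
+365 (one year) → Mar 8, 2213 (2211 left).
+365 (one year) → Mar 8, 2214 (1846 left).
+365 (one year) → Mar 8, 2215 (1481 left).
+366 (one year; includes Feb 29, 2216) → Mar 8, 2216 (1115 left).
+365 (one year) → Mar 8, 2217 (750 left).
+365 (one year) → Mar 8, 2218 (385 left).
Mar has 31 days: +24 → Apr 1, 2218 (361 left).
Apr has 30 days: +30 → May 1, 2218 (331 left).
May has 31 days: +31 → Jun 1, 2218 (300 left).
Jun has 30 days: +30 → Jul 1, 2218 (270 left).
Jul has 31 days: +31 → Aug 1, 2218 (239 left).
Aug has 31 days: +31 → Sep 1, 2218 (208 left).
Sep has 30 days: +30 → Oct 1, 2218 (178 left).
Oct has 31 days: +31 → Nov 1, 2218 (147 left).
Nov has 30 days: +30 → Dec 1, 2218 (117 left).
Dec has 31 days: +31 → Jan 1, 2219 (86 left).
Jan has 31 days: +31 → Feb 1, 2219 (55 left).
Feb has 28 days: +28 → Mar 1, 2219 (27 left).
+27 → Mar 28, 2219.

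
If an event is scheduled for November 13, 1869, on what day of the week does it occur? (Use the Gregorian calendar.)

January 1, 1869 is a Friday.
Jan 1, 1869 → Feb 1, 1869: 31 days (January has 31).
Feb 1, 1869 → Mar 1, 1869: 28 days (February has 28).
Mar 1, 1869 → Apr 1, 1869: 31 days (March has 31).
Apr 1, 1869 → May 1, 1869: 30 days (April has 30).
May 1, 1869 → Jun 1, 1869: 31 days (May has 31).
Jun 1, 1869 → Jul 1, 1869: 30 days (June has 30).
Jul 1, 1869 → Aug 1, 1869: 31 days (July has 31).
Aug 1, 1869 → Sep 1, 1869: 31 days (August has 31).
Sep 1, 1869 → Oct 1, 1869: 30 days (September has 30).
Oct 1, 1869 → Nov 1, 1869: 31 days (October has 31).
Nov 1, 1869 → Nov 13, 1869: 12 days.
Total: 316 days.
316 mod 7 = 1, so Friday + 1 = Saturday.

Saturday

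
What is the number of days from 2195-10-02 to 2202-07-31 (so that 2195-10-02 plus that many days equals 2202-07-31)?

2493

Oct 2, 2195 → Oct 2, 2196: 366 days (Feb 29, 2196 is in that span).
Oct 2, 2196 → Oct 2, 2197: 365 days.
Oct 2, 2197 → Oct 2, 2198: 365 days.
Oct 2, 2198 → Oct 2, 2199: 365 days.
Oct 2, 2199 → Oct 2, 2200: 365 days.
Oct 2, 2200 → Oct 2, 2201: 365 days.
Oct 2, 2201 → Nov 2, 2201: 31 days (October has 31).
Nov 2, 2201 → Dec 2, 2201: 30 days (November has 30).
Dec 2, 2201 → Jan 2, 2202: 31 days (December has 31).
Jan 2, 2202 → Feb 2, 2202: 31 days (January has 31).
Feb 2, 2202 → Mar 2, 2202: 28 days (February has 28).
Mar 2, 2202 → Apr 2, 2202: 31 days (March has 31).
Apr 2, 2202 → May 2, 2202: 30 days (April has 30).
May 2, 2202 → Jun 2, 2202: 31 days (May has 31).
Jun 2, 2202 → Jul 2, 2202: 30 days (June has 30).
Jul 2, 2202 → Jul 31, 2202: 29 days.
Total: 2493 days.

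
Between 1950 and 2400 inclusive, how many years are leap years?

110

Multiples of 4 in [1950,2400]: 113.
Of those, multiples of 100: 5 (not leap unless ÷400).
Multiples of 400: 2.
Leap years = 113 − 5 + 2 = 110.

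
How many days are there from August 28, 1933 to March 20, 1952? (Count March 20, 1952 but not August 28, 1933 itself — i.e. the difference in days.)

Aug 28, 1933 → Aug 28, 1934: 365 days.
Aug 28, 1934 → Aug 28, 1935: 365 days.
Aug 28, 1935 → Aug 28, 1936: 366 days (Feb 29, 1936 is in that span).
Aug 28, 1936 → Aug 28, 1937: 365 days.
Aug 28, 1937 → Aug 28, 1938: 365 days.
Aug 28, 1938 → Aug 28, 1939: 365 days.
Aug 28, 1939 → Aug 28, 1940: 366 days (Feb 29, 1940 is in that span).
Aug 28, 1940 → Aug 28, 1941: 365 days.
Aug 28, 1941 → Aug 28, 1942: 365 days.
Aug 28, 1942 → Aug 28, 1943: 365 days.
Aug 28, 1943 → Aug 28, 1944: 366 days (Feb 29, 1944 is in that span).
Aug 28, 1944 → Aug 28, 1945: 365 days.
Aug 28, 1945 → Aug 28, 1946: 365 days.
Aug 28, 1946 → Aug 28, 1947: 365 days.
Aug 28, 1947 → Aug 28, 1948: 366 days (Feb 29, 1948 is in that span).
Aug 28, 1948 → Aug 28, 1949: 365 days.
Aug 28, 1949 → Aug 28, 1950: 365 days.
Aug 28, 1950 → Aug 28, 1951: 365 days.
Aug 28, 1951 → Sep 28, 1951: 31 days (August has 31).
Sep 28, 1951 → Oct 28, 1951: 30 days (September has 30).
Oct 28, 1951 → Nov 28, 1951: 31 days (October has 31).
Nov 28, 1951 → Dec 28, 1951: 30 days (November has 30).
Dec 28, 1951 → Jan 28, 1952: 31 days (December has 31).
Jan 28, 1952 → Feb 28, 1952: 31 days (January has 31).
Feb 28, 1952 → Mar 20, 1952: 21 days.
Total: 6779 days.

6779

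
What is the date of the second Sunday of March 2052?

March 10, 2052

March 1, 2052 is a Friday.
The first Sunday is therefore March 3 (2 days later).
The second Sunday is 3 + 1×7 = March 10.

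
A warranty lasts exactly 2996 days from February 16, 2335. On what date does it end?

+365 (one year) → Feb 16, 2336 (2631 left).
+366 (one year; includes Feb 29, 2336) → Feb 16, 2337 (2265 left).
+365 (one year) → Feb 16, 2338 (1900 left).
+365 (one year) → Feb 16, 2339 (1535 left).
+365 (one year) → Feb 16, 2340 (1170 left).
+366 (one year; includes Feb 29, 2340) → Feb 16, 2341 (804 left).
+365 (one year) → Feb 16, 2342 (439 left).
+365 (one year) → Feb 16, 2343 (74 left).
Feb has 28 days: +13 → Mar 1, 2343 (61 left).
Mar has 31 days: +31 → Apr 1, 2343 (30 left).
Apr has 30 days: +30 → May 1, 2343 (0 left).

May 1, 2343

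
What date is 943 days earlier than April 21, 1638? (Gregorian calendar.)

September 21, 1635

−365 (one year) → Apr 21, 1637 (578 left).
−365 (one year) → Apr 21, 1636 (213 left).
−21 → Mar 31, 1636 (end of Mar, 31 days; 192 left).
−31 → Feb 29, 1636 (end of Feb, 29 days; 161 left).
−29 → Jan 31, 1636 (end of Jan, 31 days; 132 left).
−31 → Dec 31, 1635 (end of Dec, 31 days; 101 left).
−31 → Nov 30, 1635 (end of Nov, 30 days; 70 left).
−30 → Oct 31, 1635 (end of Oct, 31 days; 40 left).
−31 → Sep 30, 1635 (end of Sep, 30 days; 9 left).
−9 → Sep 21, 1635.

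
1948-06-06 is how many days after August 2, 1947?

Aug 2, 1947 → Sep 2, 1947: 31 days (August has 31).
Sep 2, 1947 → Oct 2, 1947: 30 days (September has 30).
Oct 2, 1947 → Nov 2, 1947: 31 days (October has 31).
Nov 2, 1947 → Dec 2, 1947: 30 days (November has 30).
Dec 2, 1947 → Jan 2, 1948: 31 days (December has 31).
Jan 2, 1948 → Feb 2, 1948: 31 days (January has 31).
Feb 2, 1948 → Mar 2, 1948: 29 days (February has 29).
Mar 2, 1948 → Apr 2, 1948: 31 days (March has 31).
Apr 2, 1948 → May 2, 1948: 30 days (April has 30).
May 2, 1948 → Jun 2, 1948: 31 days (May has 31).
Jun 2, 1948 → Jun 6, 1948: 4 days.
Total: 309 days.

309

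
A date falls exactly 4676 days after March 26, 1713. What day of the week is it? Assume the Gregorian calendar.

Mar 26, 1713 is a Sunday.
4676 mod 7 = 0, so 4676 days after a Sunday is Sunday + 0 = Sunday.

Sunday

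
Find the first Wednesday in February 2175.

February 1, 2175

February 1, 2175 is a Wednesday.
The first Wednesday is therefore February 1 (same day).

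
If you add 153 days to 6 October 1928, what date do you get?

Oct has 31 days: +26 → Nov 1, 1928 (127 left).
Nov has 30 days: +30 → Dec 1, 1928 (97 left).
Dec has 31 days: +31 → Jan 1, 1929 (66 left).
Jan has 31 days: +31 → Feb 1, 1929 (35 left).
Feb has 28 days: +28 → Mar 1, 1929 (7 left).
+7 → Mar 8, 1929.

March 8, 1929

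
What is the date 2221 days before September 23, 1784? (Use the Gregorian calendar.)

August 25, 1778

−366 (one year; includes Feb 29, 1784) → Sep 23, 1783 (1855 left).
−365 (one year) → Sep 23, 1782 (1490 left).
−365 (one year) → Sep 23, 1781 (1125 left).
−365 (one year) → Sep 23, 1780 (760 left).
−366 (one year; includes Feb 29, 1780) → Sep 23, 1779 (394 left).
−23 → Aug 31, 1779 (end of Aug, 31 days; 371 left).
−31 → Jul 31, 1779 (end of Jul, 31 days; 340 left).
−31 → Jun 30, 1779 (end of Jun, 30 days; 309 left).
−30 → May 31, 1779 (end of May, 31 days; 279 left).
−31 → Apr 30, 1779 (end of Apr, 30 days; 248 left).
−30 → Mar 31, 1779 (end of Mar, 31 days; 218 left).
−31 → Feb 28, 1779 (end of Feb, 28 days; 187 left).
−28 → Jan 31, 1779 (end of Jan, 31 days; 159 left).
−31 → Dec 31, 1778 (end of Dec, 31 days; 128 left).
−31 → Nov 30, 1778 (end of Nov, 30 days; 97 left).
−30 → Oct 31, 1778 (end of Oct, 31 days; 67 left).
−31 → Sep 30, 1778 (end of Sep, 30 days; 36 left).
−30 → Aug 31, 1778 (end of Aug, 31 days; 6 left).
−6 → Aug 25, 1778.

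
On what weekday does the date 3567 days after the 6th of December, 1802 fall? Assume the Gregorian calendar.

First find the weekday of Dec 6, 1802. Doomsday rule: the anchor day for the 1800s is Friday. For year 02: 2÷12 = 0 r 2, and 2÷4 = 0, so 0+2+0 = 2.
Friday + 2 ≡ Sunday — that's 1802's doomsday.
In December the doomsday date is Dec 12.
Dec 6 is 6 days before Dec 12; 6 mod 7 = 6, so Sunday − 6 = Monday.
3567 mod 7 = 4, so 3567 days after a Monday is Monday + 4 = Friday.

Friday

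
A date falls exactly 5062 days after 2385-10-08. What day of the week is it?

First find the weekday of Oct 8, 2385. Doomsday rule: the anchor day for the 2300s is Wednesday. For year 85: 85÷12 = 7 r 1, and 1÷4 = 0, so 7+1+0 = 8.
Wednesday + 8 ≡ Thursday — that's 2385's doomsday.
In October the doomsday date is Oct 10.
Oct 8 is 2 days before Oct 10; 2 mod 7 = 2, so Thursday − 2 = Tuesday.
5062 mod 7 = 1, so 5062 days after a Tuesday is Tuesday + 1 = Wednesday.

Wednesday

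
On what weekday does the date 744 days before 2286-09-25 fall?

First find the weekday of Sep 25, 2286. Doomsday rule: the anchor day for the 2200s is Friday. For year 86: 86÷12 = 7 r 2, and 2÷4 = 0, so 7+2+0 = 9.
Friday + 9 ≡ Sunday — that's 2286's doomsday.
In September the doomsday date is Sep 5.
Sep 25 is 20 days after Sep 5; 20 mod 7 = 6, so Sunday + 6 = Saturday.
744 mod 7 = 2, so 744 days before a Saturday is Saturday − 2 = Thursday.

Thursday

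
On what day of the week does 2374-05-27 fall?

Doomsday rule: the anchor day for the 2300s is Wednesday. For year 74: 74÷12 = 6 r 2, and 2÷4 = 0, so 6+2+0 = 8.
Wednesday + 8 ≡ Thursday — that's 2374's doomsday.
In May the doomsday date is May 9.
May 27 is 18 days after May 9; 18 mod 7 = 4, so Thursday + 4 = Monday.

Monday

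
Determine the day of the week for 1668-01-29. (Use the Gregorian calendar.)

Sunday

Doomsday rule: the anchor day for the 1600s is Tuesday. For year 68: 68÷12 = 5 r 8, and 8÷4 = 2, so 5+8+2 = 15.
Tuesday + 15 ≡ Wednesday — that's 1668's doomsday.
In January the doomsday date is Jan 4 (1668 is a leap year (divisible by 4)).
Jan 29 is 25 days after Jan 4; 25 mod 7 = 4, so Wednesday + 4 = Sunday.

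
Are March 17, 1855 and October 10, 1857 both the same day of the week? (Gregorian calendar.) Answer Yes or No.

From Mar 17, 1855 to Oct 10, 1857 is 938 days.
938 mod 7 = 0, so they are the same weekday.
(Mar 17, 1855 is a Saturday; Oct 10, 1857 is a Saturday.)

Yes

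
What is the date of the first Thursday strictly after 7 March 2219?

March 11, 2219

Mar 7, 2219 is a Sunday.
From Sunday to the next Thursday is 4 days.
Mar 7, 2219 + 4 = Mar 11, 2219.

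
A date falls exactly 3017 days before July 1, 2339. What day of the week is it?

Saturday

First find the weekday of Jul 1, 2339. Doomsday rule: the anchor day for the 2300s is Wednesday. For year 39: 39÷12 = 3 r 3, and 3÷4 = 0, so 3+3+0 = 6.
Wednesday + 6 ≡ Tuesday — that's 2339's doomsday.
In July the doomsday date is Jul 11.
Jul 1 is 10 days before Jul 11; 10 mod 7 = 3, so Tuesday − 3 = Saturday.
3017 mod 7 = 0, so 3017 days before a Saturday is Saturday − 0 = Saturday.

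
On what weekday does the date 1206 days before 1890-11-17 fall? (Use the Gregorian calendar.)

Saturday

First find the weekday of Nov 17, 1890. Doomsday rule: the anchor day for the 1800s is Friday. For year 90: 90÷12 = 7 r 6, and 6÷4 = 1, so 7+6+1 = 14.
Friday + 14 ≡ Friday — that's 1890's doomsday.
In November the doomsday date is Nov 7.
Nov 17 is 10 days after Nov 7; 10 mod 7 = 3, so Friday + 3 = Monday.
1206 mod 7 = 2, so 1206 days before a Monday is Monday − 2 = Saturday.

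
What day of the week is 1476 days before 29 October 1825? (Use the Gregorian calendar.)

Sunday

First find the weekday of Oct 29, 1825. Doomsday rule: the anchor day for the 1800s is Friday. For year 25: 25÷12 = 2 r 1, and 1÷4 = 0, so 2+1+0 = 3.
Friday + 3 ≡ Monday — that's 1825's doomsday.
In October the doomsday date is Oct 10.
Oct 29 is 19 days after Oct 10; 19 mod 7 = 5, so Monday + 5 = Saturday.
1476 mod 7 = 6, so 1476 days before a Saturday is Saturday − 6 = Sunday.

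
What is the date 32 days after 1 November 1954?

Nov has 30 days: +30 → Dec 1, 1954 (2 left).
+2 → Dec 3, 1954.

December 3, 1954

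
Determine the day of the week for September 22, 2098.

Doomsday rule: the anchor day for the 2000s is Tuesday. For year 98: 98÷12 = 8 r 2, and 2÷4 = 0, so 8+2+0 = 10.
Tuesday + 10 ≡ Friday — that's 2098's doomsday.
In September the doomsday date is Sep 5.
Sep 22 is 17 days after Sep 5; 17 mod 7 = 3, so Friday + 3 = Monday.

Monday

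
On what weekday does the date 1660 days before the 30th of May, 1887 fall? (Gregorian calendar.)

First find the weekday of May 30, 1887. Doomsday rule: the anchor day for the 1800s is Friday. For year 87: 87÷12 = 7 r 3, and 3÷4 = 0, so 7+3+0 = 10.
Friday + 10 ≡ Monday — that's 1887's doomsday.
In May the doomsday date is May 9.
May 30 is 21 days after May 9; 21 mod 7 = 0, so Monday + 0 = Monday.
1660 mod 7 = 1, so 1660 days before a Monday is Monday − 1 = Sunday.

Sunday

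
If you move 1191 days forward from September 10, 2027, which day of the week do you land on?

Saturday

First find the weekday of Sep 10, 2027. Doomsday rule: the anchor day for the 2000s is Tuesday. For year 27: 27÷12 = 2 r 3, and 3÷4 = 0, so 2+3+0 = 5.
Tuesday + 5 ≡ Sunday — that's 2027's doomsday.
In September the doomsday date is Sep 5.
Sep 10 is 5 days after Sep 5; 5 mod 7 = 5, so Sunday + 5 = Friday.
1191 mod 7 = 1, so 1191 days after a Friday is Friday + 1 = Saturday.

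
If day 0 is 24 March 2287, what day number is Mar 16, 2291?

Mar 24, 2287 → Mar 24, 2288: 366 days (Feb 29, 2288 is in that span).
Mar 24, 2288 → Mar 24, 2289: 365 days.
Mar 24, 2289 → Mar 24, 2290: 365 days.
Mar 24, 2290 → Apr 24, 2290: 31 days (March has 31).
Apr 24, 2290 → May 24, 2290: 30 days (April has 30).
May 24, 2290 → Jun 24, 2290: 31 days (May has 31).
Jun 24, 2290 → Jul 24, 2290: 30 days (June has 30).
Jul 24, 2290 → Aug 24, 2290: 31 days (July has 31).
Aug 24, 2290 → Sep 24, 2290: 31 days (August has 31).
Sep 24, 2290 → Oct 24, 2290: 30 days (September has 30).
Oct 24, 2290 → Nov 24, 2290: 31 days (October has 31).
Nov 24, 2290 → Dec 24, 2290: 30 days (November has 30).
Dec 24, 2290 → Jan 24, 2291: 31 days (December has 31).
Jan 24, 2291 → Feb 24, 2291: 31 days (January has 31).
Feb 24, 2291 → Mar 16, 2291: 20 days.
Total: 1453 days.

1453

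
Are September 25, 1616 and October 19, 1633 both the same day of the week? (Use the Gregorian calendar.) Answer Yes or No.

No

From Sep 25, 1616 to Oct 19, 1633 is 6233 days.
6233 mod 7 = 3, so they are different weekdays.
(Sep 25, 1616 is a Sunday; Oct 19, 1633 is a Wednesday.)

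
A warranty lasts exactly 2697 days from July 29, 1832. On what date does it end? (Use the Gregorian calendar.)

December 17, 1839

+365 (one year) → Jul 29, 1833 (2332 left).
+365 (one year) → Jul 29, 1834 (1967 left).
+365 (one year) → Jul 29, 1835 (1602 left).
+366 (one year; includes Feb 29, 1836) → Jul 29, 1836 (1236 left).
+365 (one year) → Jul 29, 1837 (871 left).
+365 (one year) → Jul 29, 1838 (506 left).
+365 (one year) → Jul 29, 1839 (141 left).
Jul has 31 days: +3 → Aug 1, 1839 (138 left).
Aug has 31 days: +31 → Sep 1, 1839 (107 left).
Sep has 30 days: +30 → Oct 1, 1839 (77 left).
Oct has 31 days: +31 → Nov 1, 1839 (46 left).
Nov has 30 days: +30 → Dec 1, 1839 (16 left).
+16 → Dec 17, 1839.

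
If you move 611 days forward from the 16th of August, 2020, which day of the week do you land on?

Tuesday

Aug 16, 2020 is a Sunday.
611 mod 7 = 2, so 611 days after a Sunday is Sunday + 2 = Tuesday.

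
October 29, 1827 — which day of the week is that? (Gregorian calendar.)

Doomsday rule: the anchor day for the 1800s is Friday. For year 27: 27÷12 = 2 r 3, and 3÷4 = 0, so 2+3+0 = 5.
Friday + 5 ≡ Wednesday — that's 1827's doomsday.
In October the doomsday date is Oct 10.
Oct 29 is 19 days after Oct 10; 19 mod 7 = 5, so Wednesday + 5 = Monday.

Monday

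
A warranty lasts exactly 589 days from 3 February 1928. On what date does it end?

September 14, 1929

+366 (one year; includes Feb 29, 1928) → Feb 3, 1929 (223 left).
Feb has 28 days: +26 → Mar 1, 1929 (197 left).
Mar has 31 days: +31 → Apr 1, 1929 (166 left).
Apr has 30 days: +30 → May 1, 1929 (136 left).
May has 31 days: +31 → Jun 1, 1929 (105 left).
Jun has 30 days: +30 → Jul 1, 1929 (75 left).
Jul has 31 days: +31 → Aug 1, 1929 (44 left).
Aug has 31 days: +31 → Sep 1, 1929 (13 left).
+13 → Sep 14, 1929.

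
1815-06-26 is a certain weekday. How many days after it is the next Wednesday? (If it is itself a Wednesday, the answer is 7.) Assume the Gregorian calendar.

2

Jun 26, 1815 is a Monday.
From Monday to the next Wednesday is 2 days.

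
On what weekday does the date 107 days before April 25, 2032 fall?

Friday

Apr 25, 2032 is a Sunday.
107 mod 7 = 2, so 107 days before a Sunday is Sunday − 2 = Friday.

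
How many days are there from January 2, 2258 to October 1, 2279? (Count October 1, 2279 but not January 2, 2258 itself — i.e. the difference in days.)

7942

Jan 2, 2258 → Jan 2, 2259: 365 days.
Jan 2, 2259 → Jan 2, 2260: 365 days.
Jan 2, 2260 → Jan 2, 2261: 366 days (Feb 29, 2260 is in that span).
Jan 2, 2261 → Jan 2, 2262: 365 days.
Jan 2, 2262 → Jan 2, 2263: 365 days.
Jan 2, 2263 → Jan 2, 2264: 365 days.
Jan 2, 2264 → Jan 2, 2265: 366 days (Feb 29, 2264 is in that span).
Jan 2, 2265 → Jan 2, 2266: 365 days.
Jan 2, 2266 → Jan 2, 2267: 365 days.
Jan 2, 2267 → Jan 2, 2268: 365 days.
Jan 2, 2268 → Jan 2, 2269: 366 days (Feb 29, 2268 is in that span).
Jan 2, 2269 → Jan 2, 2270: 365 days.
Jan 2, 2270 → Jan 2, 2271: 365 days.
Jan 2, 2271 → Jan 2, 2272: 365 days.
Jan 2, 2272 → Jan 2, 2273: 366 days (Feb 29, 2272 is in that span).
Jan 2, 2273 → Jan 2, 2274: 365 days.
Jan 2, 2274 → Jan 2, 2275: 365 days.
Jan 2, 2275 → Jan 2, 2276: 365 days.
Jan 2, 2276 → Jan 2, 2277: 366 days (Feb 29, 2276 is in that span).
Jan 2, 2277 → Jan 2, 2278: 365 days.
Jan 2, 2278 → Jan 2, 2279: 365 days.
Jan 2, 2279 → Feb 2, 2279: 31 days (January has 31).
Feb 2, 2279 → Mar 2, 2279: 28 days (February has 28).
Mar 2, 2279 → Apr 2, 2279: 31 days (March has 31).
Apr 2, 2279 → May 2, 2279: 30 days (April has 30).
May 2, 2279 → Jun 2, 2279: 31 days (May has 31).
Jun 2, 2279 → Jul 2, 2279: 30 days (June has 30).
Jul 2, 2279 → Aug 2, 2279: 31 days (July has 31).
Aug 2, 2279 → Sep 2, 2279: 31 days (August has 31).
Sep 2, 2279 → Oct 1, 2279: 29 days.
Total: 7942 days.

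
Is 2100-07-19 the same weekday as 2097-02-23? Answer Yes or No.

No

From Feb 23, 2097 to Jul 19, 2100 is 1241 days.
1241 mod 7 = 2, so they are different weekdays.
(Feb 23, 2097 is a Saturday; Jul 19, 2100 is a Monday.)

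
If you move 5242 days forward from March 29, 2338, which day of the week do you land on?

Monday

Mar 29, 2338 is a Tuesday.
5242 mod 7 = 6, so 5242 days after a Tuesday is Tuesday + 6 = Monday.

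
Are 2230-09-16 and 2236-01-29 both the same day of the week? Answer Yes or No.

No

From Sep 16, 2230 to Jan 29, 2236 is 1961 days.
1961 mod 7 = 1, so they are different weekdays.
(Sep 16, 2230 is a Thursday; Jan 29, 2236 is a Friday.)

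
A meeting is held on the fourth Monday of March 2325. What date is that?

March 1, 2325 is a Sunday.
The first Monday is therefore March 2 (1 days later).
The fourth Monday is 2 + 3×7 = March 23.

March 23, 2325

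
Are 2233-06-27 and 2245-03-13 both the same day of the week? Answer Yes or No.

Yes

From Jun 27, 2233 to Mar 13, 2245 is 4277 days.
4277 mod 7 = 0, so they are the same weekday.
(Jun 27, 2233 is a Thursday; Mar 13, 2245 is a Thursday.)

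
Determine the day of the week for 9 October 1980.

Thursday

January 1, 1980 is a Tuesday.
Jan 1, 1980 → Feb 1, 1980: 31 days (January has 31).
Feb 1, 1980 → Mar 1, 1980: 29 days (February has 29).
Mar 1, 1980 → Apr 1, 1980: 31 days (March has 31).
Apr 1, 1980 → May 1, 1980: 30 days (April has 30).
May 1, 1980 → Jun 1, 1980: 31 days (May has 31).
Jun 1, 1980 → Jul 1, 1980: 30 days (June has 30).
Jul 1, 1980 → Aug 1, 1980: 31 days (July has 31).
Aug 1, 1980 → Sep 1, 1980: 31 days (August has 31).
Sep 1, 1980 → Oct 1, 1980: 30 days (September has 30).
Oct 1, 1980 → Oct 9, 1980: 8 days.
Total: 282 days.
282 mod 7 = 2, so Tuesday + 2 = Thursday.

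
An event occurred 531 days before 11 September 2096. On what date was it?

−366 (one year; includes Feb 29, 2096) → Sep 11, 2095 (165 left).
−11 → Aug 31, 2095 (end of Aug, 31 days; 154 left).
−31 → Jul 31, 2095 (end of Jul, 31 days; 123 left).
−31 → Jun 30, 2095 (end of Jun, 30 days; 92 left).
−30 → May 31, 2095 (end of May, 31 days; 62 left).
−31 → Apr 30, 2095 (end of Apr, 30 days; 31 left).
−30 → Mar 31, 2095 (end of Mar, 31 days; 1 left).
−1 → Mar 30, 2095.

March 30, 2095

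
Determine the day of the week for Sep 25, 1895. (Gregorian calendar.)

Wednesday

Doomsday rule: the anchor day for the 1800s is Friday. For year 95: 95÷12 = 7 r 11, and 11÷4 = 2, so 7+11+2 = 20.
Friday + 20 ≡ Thursday — that's 1895's doomsday.
In September the doomsday date is Sep 5.
Sep 25 is 20 days after Sep 5; 20 mod 7 = 6, so Thursday + 6 = Wednesday.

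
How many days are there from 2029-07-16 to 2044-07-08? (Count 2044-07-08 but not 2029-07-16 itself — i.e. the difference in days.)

5471

Jul 16, 2029 → Jul 16, 2030: 365 days.
Jul 16, 2030 → Jul 16, 2031: 365 days.
Jul 16, 2031 → Jul 16, 2032: 366 days (Feb 29, 2032 is in that span).
Jul 16, 2032 → Jul 16, 2033: 365 days.
Jul 16, 2033 → Jul 16, 2034: 365 days.
Jul 16, 2034 → Jul 16, 2035: 365 days.
Jul 16, 2035 → Jul 16, 2036: 366 days (Feb 29, 2036 is in that span).
Jul 16, 2036 → Jul 16, 2037: 365 days.
Jul 16, 2037 → Jul 16, 2038: 365 days.
Jul 16, 2038 → Jul 16, 2039: 365 days.
Jul 16, 2039 → Jul 16, 2040: 366 days (Feb 29, 2040 is in that span).
Jul 16, 2040 → Jul 16, 2041: 365 days.
Jul 16, 2041 → Jul 16, 2042: 365 days.
Jul 16, 2042 → Jul 16, 2043: 365 days.
Jul 16, 2043 → Aug 16, 2043: 31 days (July has 31).
Aug 16, 2043 → Sep 16, 2043: 31 days (August has 31).
Sep 16, 2043 → Oct 16, 2043: 30 days (September has 30).
Oct 16, 2043 → Nov 16, 2043: 31 days (October has 31).
Nov 16, 2043 → Dec 16, 2043: 30 days (November has 30).
Dec 16, 2043 → Jan 16, 2044: 31 days (December has 31).
Jan 16, 2044 → Feb 16, 2044: 31 days (January has 31).
Feb 16, 2044 → Mar 16, 2044: 29 days (February has 29).
Mar 16, 2044 → Apr 16, 2044: 31 days (March has 31).
Apr 16, 2044 → May 16, 2044: 30 days (April has 30).
May 16, 2044 → Jun 16, 2044: 31 days (May has 31).
Jun 16, 2044 → Jul 8, 2044: 22 days.
Total: 5471 days.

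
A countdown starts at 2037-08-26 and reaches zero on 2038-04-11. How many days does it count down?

228

Aug 26, 2037 → Sep 26, 2037: 31 days (August has 31).
Sep 26, 2037 → Oct 26, 2037: 30 days (September has 30).
Oct 26, 2037 → Nov 26, 2037: 31 days (October has 31).
Nov 26, 2037 → Dec 26, 2037: 30 days (November has 30).
Dec 26, 2037 → Jan 26, 2038: 31 days (December has 31).
Jan 26, 2038 → Feb 26, 2038: 31 days (January has 31).
Feb 26, 2038 → Mar 26, 2038: 28 days (February has 28).
Mar 26, 2038 → Apr 11, 2038: 16 days.
Total: 228 days.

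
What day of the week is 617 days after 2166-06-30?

Tuesday

Jun 30, 2166 is a Monday.
617 mod 7 = 1, so 617 days after a Monday is Monday + 1 = Tuesday.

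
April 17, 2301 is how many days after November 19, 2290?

Nov 19, 2290 → Nov 19, 2291: 365 days.
Nov 19, 2291 → Nov 19, 2292: 366 days (Feb 29, 2292 is in that span).
Nov 19, 2292 → Nov 19, 2293: 365 days.
Nov 19, 2293 → Nov 19, 2294: 365 days.
Nov 19, 2294 → Nov 19, 2295: 365 days.
Nov 19, 2295 → Nov 19, 2296: 366 days (Feb 29, 2296 is in that span).
Nov 19, 2296 → Nov 19, 2297: 365 days.
Nov 19, 2297 → Nov 19, 2298: 365 days.
Nov 19, 2298 → Nov 19, 2299: 365 days.
Nov 19, 2299 → Nov 19, 2300: 365 days.
Nov 19, 2300 → Dec 19, 2300: 30 days (November has 30).
Dec 19, 2300 → Jan 19, 2301: 31 days (December has 31).
Jan 19, 2301 → Feb 19, 2301: 31 days (January has 31).
Feb 19, 2301 → Mar 19, 2301: 28 days (February has 28).
Mar 19, 2301 → Apr 17, 2301: 29 days.
Total: 3801 days.

3801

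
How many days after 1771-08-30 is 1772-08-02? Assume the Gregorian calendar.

338

Aug 30, 1771 → Sep 30, 1771: 31 days (August has 31).
Sep 30, 1771 → Oct 30, 1771: 30 days (September has 30).
Oct 30, 1771 → Nov 30, 1771: 31 days (October has 31).
Nov 30, 1771 → Dec 30, 1771: 30 days (November has 30).
Dec 30, 1771 → Jan 30, 1772: 31 days (December has 31).
Jan 30, 1772 → Feb 29, 1772: 30 days (January has 31).
Feb 29, 1772 → Mar 29, 1772: 29 days (February has 29).
Mar 29, 1772 → Apr 29, 1772: 31 days (March has 31).
Apr 29, 1772 → May 29, 1772: 30 days (April has 30).
May 29, 1772 → Jun 29, 1772: 31 days (May has 31).
Jun 29, 1772 → Jul 29, 1772: 30 days (June has 30).
Jul 29, 1772 → Aug 2, 1772: 4 days.
Total: 338 days.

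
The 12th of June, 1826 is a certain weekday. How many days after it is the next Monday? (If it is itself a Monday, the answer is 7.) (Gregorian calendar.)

Jun 12, 1826 is a Monday.
From Monday to the next Monday is 7 days.

7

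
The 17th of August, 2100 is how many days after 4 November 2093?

Nov 4, 2093 → Nov 4, 2094: 365 days.
Nov 4, 2094 → Nov 4, 2095: 365 days.
Nov 4, 2095 → Nov 4, 2096: 366 days (Feb 29, 2096 is in that span).
Nov 4, 2096 → Nov 4, 2097: 365 days.
Nov 4, 2097 → Nov 4, 2098: 365 days.
Nov 4, 2098 → Nov 4, 2099: 365 days.
Nov 4, 2099 → Dec 4, 2099: 30 days (November has 30).
Dec 4, 2099 → Jan 4, 2100: 31 days (December has 31).
Jan 4, 2100 → Feb 4, 2100: 31 days (January has 31).
Feb 4, 2100 → Mar 4, 2100: 28 days (February has 28).
Mar 4, 2100 → Apr 4, 2100: 31 days (March has 31).
Apr 4, 2100 → May 4, 2100: 30 days (April has 30).
May 4, 2100 → Jun 4, 2100: 31 days (May has 31).
Jun 4, 2100 → Jul 4, 2100: 30 days (June has 30).
Jul 4, 2100 → Aug 4, 2100: 31 days (July has 31).
Aug 4, 2100 → Aug 17, 2100: 13 days.
Total: 2477 days.

2477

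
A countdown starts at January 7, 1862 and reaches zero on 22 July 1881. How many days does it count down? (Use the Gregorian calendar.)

Jan 7, 1862 → Jan 7, 1863: 365 days.
Jan 7, 1863 → Jan 7, 1864: 365 days.
Jan 7, 1864 → Jan 7, 1865: 366 days (Feb 29, 1864 is in that span).
Jan 7, 1865 → Jan 7, 1866: 365 days.
Jan 7, 1866 → Jan 7, 1867: 365 days.
Jan 7, 1867 → Jan 7, 1868: 365 days.
Jan 7, 1868 → Jan 7, 1869: 366 days (Feb 29, 1868 is in that span).
Jan 7, 1869 → Jan 7, 1870: 365 days.
Jan 7, 1870 → Jan 7, 1871: 365 days.
Jan 7, 1871 → Jan 7, 1872: 365 days.
Jan 7, 1872 → Jan 7, 1873: 366 days (Feb 29, 1872 is in that span).
Jan 7, 1873 → Jan 7, 1874: 365 days.
Jan 7, 1874 → Jan 7, 1875: 365 days.
Jan 7, 1875 → Jan 7, 1876: 365 days.
Jan 7, 1876 → Jan 7, 1877: 366 days (Feb 29, 1876 is in that span).
Jan 7, 1877 → Jan 7, 1878: 365 days.
Jan 7, 1878 → Jan 7, 1879: 365 days.
Jan 7, 1879 → Jan 7, 1880: 365 days.
Jan 7, 1880 → Jan 7, 1881: 366 days (Feb 29, 1880 is in that span).
Jan 7, 1881 → Feb 7, 1881: 31 days (January has 31).
Feb 7, 1881 → Mar 7, 1881: 28 days (February has 28).
Mar 7, 1881 → Apr 7, 1881: 31 days (March has 31).
Apr 7, 1881 → May 7, 1881: 30 days (April has 30).
May 7, 1881 → Jun 7, 1881: 31 days (May has 31).
Jun 7, 1881 → Jul 7, 1881: 30 days (June has 30).
Jul 7, 1881 → Jul 22, 1881: 15 days.
Total: 7136 days.

7136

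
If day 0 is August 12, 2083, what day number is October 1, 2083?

Aug 12, 2083 → Sep 12, 2083: 31 days (August has 31).
Sep 12, 2083 → Oct 1, 2083: 19 days.
Total: 50 days.

50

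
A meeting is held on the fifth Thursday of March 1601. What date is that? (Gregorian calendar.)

March 1, 1601 is a Thursday.
The first Thursday is therefore March 1 (same day).
The fifth Thursday is 1 + 4×7 = March 29.

March 29, 1601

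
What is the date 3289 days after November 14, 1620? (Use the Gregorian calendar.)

+365 (one year) → Nov 14, 1621 (2924 left).
+365 (one year) → Nov 14, 1622 (2559 left).
+365 (one year) → Nov 14, 1623 (2194 left).
+366 (one year; includes Feb 29, 1624) → Nov 14, 1624 (1828 left).
+365 (one year) → Nov 14, 1625 (1463 left).
+365 (one year) → Nov 14, 1626 (1098 left).
+365 (one year) → Nov 14, 1627 (733 left).
+366 (one year; includes Feb 29, 1628) → Nov 14, 1628 (367 left).
Nov has 30 days: +17 → Dec 1, 1628 (350 left).
Dec has 31 days: +31 → Jan 1, 1629 (319 left).
Jan has 31 days: +31 → Feb 1, 1629 (288 left).
Feb has 28 days: +28 → Mar 1, 1629 (260 left).
Mar has 31 days: +31 → Apr 1, 1629 (229 left).
Apr has 30 days: +30 → May 1, 1629 (199 left).
May has 31 days: +31 → Jun 1, 1629 (168 left).
Jun has 30 days: +30 → Jul 1, 1629 (138 left).
Jul has 31 days: +31 → Aug 1, 1629 (107 left).
Aug has 31 days: +31 → Sep 1, 1629 (76 left).
Sep has 30 days: +30 → Oct 1, 1629 (46 left).
Oct has 31 days: +31 → Nov 1, 1629 (15 left).
+15 → Nov 16, 1629.

November 16, 1629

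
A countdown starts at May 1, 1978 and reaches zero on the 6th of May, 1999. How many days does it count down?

May 1, 1978 → May 1, 1979: 365 days.
May 1, 1979 → May 1, 1980: 366 days (Feb 29, 1980 is in that span).
May 1, 1980 → May 1, 1981: 365 days.
May 1, 1981 → May 1, 1982: 365 days.
May 1, 1982 → May 1, 1983: 365 days.
May 1, 1983 → May 1, 1984: 366 days (Feb 29, 1984 is in that span).
May 1, 1984 → May 1, 1985: 365 days.
May 1, 1985 → May 1, 1986: 365 days.
May 1, 1986 → May 1, 1987: 365 days.
May 1, 1987 → May 1, 1988: 366 days (Feb 29, 1988 is in that span).
May 1, 1988 → May 1, 1989: 365 days.
May 1, 1989 → May 1, 1990: 365 days.
May 1, 1990 → May 1, 1991: 365 days.
May 1, 1991 → May 1, 1992: 366 days (Feb 29, 1992 is in that span).
May 1, 1992 → May 1, 1993: 365 days.
May 1, 1993 → May 1, 1994: 365 days.
May 1, 1994 → May 1, 1995: 365 days.
May 1, 1995 → May 1, 1996: 366 days (Feb 29, 1996 is in that span).
May 1, 1996 → May 1, 1997: 365 days.
May 1, 1997 → May 1, 1998: 365 days.
May 1, 1998 → Jun 1, 1998: 31 days (May has 31).
Jun 1, 1998 → Jul 1, 1998: 30 days (June has 30).
Jul 1, 1998 → Aug 1, 1998: 31 days (July has 31).
Aug 1, 1998 → Sep 1, 1998: 31 days (August has 31).
Sep 1, 1998 → Oct 1, 1998: 30 days (September has 30).
Oct 1, 1998 → Nov 1, 1998: 31 days (October has 31).
Nov 1, 1998 → Dec 1, 1998: 30 days (November has 30).
Dec 1, 1998 → Jan 1, 1999: 31 days (December has 31).
Jan 1, 1999 → Feb 1, 1999: 31 days (January has 31).
Feb 1, 1999 → Mar 1, 1999: 28 days (February has 28).
Mar 1, 1999 → Apr 1, 1999: 31 days (March has 31).
Apr 1, 1999 → May 1, 1999: 30 days (April has 30).
May 1, 1999 → May 6, 1999: 5 days.
Total: 7675 days.

7675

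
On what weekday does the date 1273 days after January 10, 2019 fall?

First find the weekday of Jan 10, 2019. Doomsday rule: the anchor day for the 2000s is Tuesday. For year 19: 19÷12 = 1 r 7, and 7÷4 = 1, so 1+7+1 = 9.
Tuesday + 9 ≡ Thursday — that's 2019's doomsday.
In January the doomsday date is Jan 3 (2019 is not a leap year).
Jan 10 is 7 days after Jan 3; 7 mod 7 = 0, so Thursday + 0 = Thursday.
1273 mod 7 = 6, so 1273 days after a Thursday is Thursday + 6 = Wednesday.

Wednesday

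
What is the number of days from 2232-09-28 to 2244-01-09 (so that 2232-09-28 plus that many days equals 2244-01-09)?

4120

Sep 28, 2232 → Sep 28, 2233: 365 days.
Sep 28, 2233 → Sep 28, 2234: 365 days.
Sep 28, 2234 → Sep 28, 2235: 365 days.
Sep 28, 2235 → Sep 28, 2236: 366 days (Feb 29, 2236 is in that span).
Sep 28, 2236 → Sep 28, 2237: 365 days.
Sep 28, 2237 → Sep 28, 2238: 365 days.
Sep 28, 2238 → Sep 28, 2239: 365 days.
Sep 28, 2239 → Sep 28, 2240: 366 days (Feb 29, 2240 is in that span).
Sep 28, 2240 → Sep 28, 2241: 365 days.
Sep 28, 2241 → Sep 28, 2242: 365 days.
Sep 28, 2242 → Sep 28, 2243: 365 days.
Sep 28, 2243 → Oct 28, 2243: 30 days (September has 30).
Oct 28, 2243 → Nov 28, 2243: 31 days (October has 31).
Nov 28, 2243 → Dec 28, 2243: 30 days (November has 30).
Dec 28, 2243 → Jan 9, 2244: 12 days.
Total: 4120 days.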